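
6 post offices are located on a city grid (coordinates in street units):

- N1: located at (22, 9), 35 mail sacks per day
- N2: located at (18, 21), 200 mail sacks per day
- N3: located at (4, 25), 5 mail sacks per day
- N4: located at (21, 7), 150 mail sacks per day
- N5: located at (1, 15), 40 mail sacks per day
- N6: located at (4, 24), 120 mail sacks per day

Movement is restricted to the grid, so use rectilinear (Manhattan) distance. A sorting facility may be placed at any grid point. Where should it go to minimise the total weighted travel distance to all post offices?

Manhattan distance separates: Σwᵢ(|x−xᵢ|+|y−yᵢ|) = Σwᵢ|x−xᵢ| + Σwᵢ|y−yᵢ|, so x and y are optimised independently as 1-D weighted medians.
Total weight W = 550; half = 275.
x-coordinate, sorted with cumulative weight:
  x=1 (N5, w=40) cum 40
  x=4 (N3, w=5) cum 45
  x=4 (N6, w=120) cum 165
  x=18 (N2, w=200) cum 365  ← median
  x=21 (N4, w=150) cum 515
  x=22 (N1, w=35) cum 550
⇒ x* = 18
y-coordinate, sorted with cumulative weight:
  y=7 (N4, w=150) cum 150
  y=9 (N1, w=35) cum 185
  y=15 (N5, w=40) cum 225
  y=21 (N2, w=200) cum 425  ← median
  y=24 (N6, w=120) cum 545
  y=25 (N3, w=5) cum 550
⇒ y* = 21

(18, 21)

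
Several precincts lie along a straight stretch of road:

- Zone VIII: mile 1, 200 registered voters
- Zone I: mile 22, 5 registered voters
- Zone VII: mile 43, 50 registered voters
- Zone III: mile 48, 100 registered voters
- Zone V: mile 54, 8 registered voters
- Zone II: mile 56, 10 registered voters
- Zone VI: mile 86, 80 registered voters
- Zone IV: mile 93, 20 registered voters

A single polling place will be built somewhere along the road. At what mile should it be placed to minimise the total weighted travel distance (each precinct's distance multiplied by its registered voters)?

x = 43

For a sum of weighted absolute distances on a line, the optimum is the weighted median (not the mean). Total weight W = 473; half-weight = 236.5.
Sort by position and accumulate weight:
  mile 1 (Zone VIII, w=200) → cum 200
  mile 22 (Zone I, w=5) → cum 205
  mile 43 (Zone VII, w=50) → cum 255  ≥ 236.5 → median here
  mile 48 (Zone III, w=100) → cum 355
  mile 54 (Zone V, w=8) → cum 363
  mile 56 (Zone II, w=10) → cum 373
  mile 86 (Zone VI, w=80) → cum 453
  mile 93 (Zone IV, w=20) → cum 473
Optimal location: mile 43.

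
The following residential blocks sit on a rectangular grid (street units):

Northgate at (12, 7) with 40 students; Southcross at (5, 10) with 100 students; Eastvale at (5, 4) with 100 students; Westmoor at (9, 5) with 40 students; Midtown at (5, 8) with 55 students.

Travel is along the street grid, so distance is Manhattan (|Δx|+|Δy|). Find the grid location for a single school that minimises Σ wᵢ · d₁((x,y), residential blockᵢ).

(5, 7)

Manhattan distance separates: Σwᵢ(|x−xᵢ|+|y−yᵢ|) = Σwᵢ|x−xᵢ| + Σwᵢ|y−yᵢ|, so x and y are optimised independently as 1-D weighted medians.
Total weight W = 335; half = 167.5.
x-coordinate, sorted with cumulative weight:
  x=5 (Southcross, w=100) cum 100
  x=5 (Eastvale, w=100) cum 200  ← median
  x=5 (Midtown, w=55) cum 255
  x=9 (Westmoor, w=40) cum 295
  x=12 (Northgate, w=40) cum 335
⇒ x* = 5
y-coordinate, sorted with cumulative weight:
  y=4 (Eastvale, w=100) cum 100
  y=5 (Westmoor, w=40) cum 140
  y=7 (Northgate, w=40) cum 180  ← median
  y=8 (Midtown, w=55) cum 235
  y=10 (Southcross, w=100) cum 335
⇒ y* = 7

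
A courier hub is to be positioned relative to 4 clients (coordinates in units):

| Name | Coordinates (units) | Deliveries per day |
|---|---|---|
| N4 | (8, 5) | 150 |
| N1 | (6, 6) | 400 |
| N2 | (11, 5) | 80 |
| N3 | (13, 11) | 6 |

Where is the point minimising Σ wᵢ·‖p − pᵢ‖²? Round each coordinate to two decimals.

The minimiser of Σwᵢ‖p−pᵢ‖² is the weighted centroid p* = (Σwᵢpᵢ)/(Σwᵢ).
Σwᵢ = 636.
Σwᵢxᵢ = 150·8 + 400·6 + 80·11 + 6·13 = 4558.
Σwᵢyᵢ = 150·5 + 400·6 + 80·5 + 6·11 = 3616.
x* = 4558/636 = 7.17, y* = 3616/636 = 5.69.

(7.17, 5.69)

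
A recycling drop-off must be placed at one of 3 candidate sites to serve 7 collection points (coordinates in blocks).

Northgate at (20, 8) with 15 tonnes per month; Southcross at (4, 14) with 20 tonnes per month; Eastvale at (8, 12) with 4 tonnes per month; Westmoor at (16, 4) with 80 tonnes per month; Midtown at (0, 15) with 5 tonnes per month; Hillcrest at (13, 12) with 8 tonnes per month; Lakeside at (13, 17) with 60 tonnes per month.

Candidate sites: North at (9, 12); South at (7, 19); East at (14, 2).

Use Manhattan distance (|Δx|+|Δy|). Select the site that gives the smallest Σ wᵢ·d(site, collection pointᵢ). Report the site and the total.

Total weighted distance at each candidate:
  North (9, 12): total = 2201
  South (7, 19): total = 3111
  East (14, 2): total = 2187
Minimum is at East with total 2187 blocks.

East, total 2187 blocks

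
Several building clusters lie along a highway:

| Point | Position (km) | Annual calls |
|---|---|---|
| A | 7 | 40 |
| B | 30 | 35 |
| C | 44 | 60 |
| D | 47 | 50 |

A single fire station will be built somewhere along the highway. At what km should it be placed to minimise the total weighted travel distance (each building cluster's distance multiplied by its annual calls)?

For a sum of weighted absolute distances on a line, the optimum is the weighted median (not the mean). Total weight W = 185; half-weight = 92.5.
Sort by position and accumulate weight:
  km 7 (A, w=40) → cum 40
  km 30 (B, w=35) → cum 75
  km 44 (C, w=60) → cum 135  ≥ 92.5 → median here
  km 47 (D, w=50) → cum 185
Optimal location: km 44.

x = 44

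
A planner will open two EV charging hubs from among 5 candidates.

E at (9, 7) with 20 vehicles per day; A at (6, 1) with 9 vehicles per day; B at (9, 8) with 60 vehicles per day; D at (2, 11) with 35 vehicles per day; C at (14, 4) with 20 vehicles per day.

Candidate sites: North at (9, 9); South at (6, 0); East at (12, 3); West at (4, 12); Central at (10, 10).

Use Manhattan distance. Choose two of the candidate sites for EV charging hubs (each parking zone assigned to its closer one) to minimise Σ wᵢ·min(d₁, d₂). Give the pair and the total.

Evaluate every pair (each demand assigned to the nearer of the two):
  {North, West}: total = 504
  {North, East}: total = 547
  {North, South}: total = 624
  {West, Central}: total = 682
  {East, Central}: total = 707
  {North, Central}: total = 714
  {South, Central}: total = 784
  {East, West}: total = 857
  {South, West}: total = 1094
  {South, East}: total = 1214
Best pair: {North, West} with total 504.

{North, West}, total 504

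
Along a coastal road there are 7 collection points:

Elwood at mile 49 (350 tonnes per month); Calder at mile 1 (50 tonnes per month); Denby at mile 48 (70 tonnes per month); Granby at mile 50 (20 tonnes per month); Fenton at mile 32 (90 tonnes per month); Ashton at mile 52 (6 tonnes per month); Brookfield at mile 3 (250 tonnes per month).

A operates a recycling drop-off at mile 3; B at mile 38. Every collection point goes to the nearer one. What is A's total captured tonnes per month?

300

The indifferent point is the midpoint (3+38)/2 = 20.5; collection points left of it (closer to A at 3) go to A, those right go to B.
  Calder at 1 (w=50) → A
  Brookfield at 3 (w=250) → A
  Fenton at 32 (w=90) → B
  Denby at 48 (w=70) → B
  Elwood at 49 (w=350) → B
  Granby at 50 (w=20) → B
  Ashton at 52 (w=6) → B
A captures 300; B captures 536.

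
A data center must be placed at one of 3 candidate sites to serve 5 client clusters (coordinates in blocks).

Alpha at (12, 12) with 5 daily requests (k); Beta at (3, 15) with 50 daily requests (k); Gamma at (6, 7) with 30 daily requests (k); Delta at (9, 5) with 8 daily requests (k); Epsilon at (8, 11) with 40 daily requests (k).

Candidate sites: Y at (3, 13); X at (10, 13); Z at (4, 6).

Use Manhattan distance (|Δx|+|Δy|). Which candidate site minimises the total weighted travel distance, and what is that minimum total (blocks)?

Total weighted distance at each candidate:
  Y (3, 13): total = 812
  X (10, 13): total = 997
  Z (4, 6): total = 1068
Minimum is at Y with total 812 blocks.

Y, total 812 blocks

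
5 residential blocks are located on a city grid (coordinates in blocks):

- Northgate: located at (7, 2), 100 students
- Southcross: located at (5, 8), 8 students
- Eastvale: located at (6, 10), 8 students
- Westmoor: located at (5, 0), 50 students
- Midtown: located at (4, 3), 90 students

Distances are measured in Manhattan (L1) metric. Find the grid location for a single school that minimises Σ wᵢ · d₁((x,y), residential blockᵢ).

(5, 2)

Manhattan distance separates: Σwᵢ(|x−xᵢ|+|y−yᵢ|) = Σwᵢ|x−xᵢ| + Σwᵢ|y−yᵢ|, so x and y are optimised independently as 1-D weighted medians.
Total weight W = 256; half = 128.
x-coordinate, sorted with cumulative weight:
  x=4 (Midtown, w=90) cum 90
  x=5 (Southcross, w=8) cum 98
  x=5 (Westmoor, w=50) cum 148  ← median
  x=6 (Eastvale, w=8) cum 156
  x=7 (Northgate, w=100) cum 256
⇒ x* = 5
y-coordinate, sorted with cumulative weight:
  y=0 (Westmoor, w=50) cum 50
  y=2 (Northgate, w=100) cum 150  ← median
  y=3 (Midtown, w=90) cum 240
  y=8 (Southcross, w=8) cum 248
  y=10 (Eastvale, w=8) cum 256
⇒ y* = 2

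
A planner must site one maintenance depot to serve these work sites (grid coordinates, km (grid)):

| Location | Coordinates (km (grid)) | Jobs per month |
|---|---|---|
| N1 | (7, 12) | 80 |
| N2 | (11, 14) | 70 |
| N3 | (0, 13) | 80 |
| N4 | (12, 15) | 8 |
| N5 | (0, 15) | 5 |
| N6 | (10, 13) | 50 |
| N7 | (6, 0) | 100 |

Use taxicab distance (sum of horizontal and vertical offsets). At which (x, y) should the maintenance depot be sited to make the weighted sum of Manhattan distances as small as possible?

(7, 13)

Manhattan distance separates: Σwᵢ(|x−xᵢ|+|y−yᵢ|) = Σwᵢ|x−xᵢ| + Σwᵢ|y−yᵢ|, so x and y are optimised independently as 1-D weighted medians.
Total weight W = 393; half = 196.5.
x-coordinate, sorted with cumulative weight:
  x=0 (N3, w=80) cum 80
  x=0 (N5, w=5) cum 85
  x=6 (N7, w=100) cum 185
  x=7 (N1, w=80) cum 265  ← median
  x=10 (N6, w=50) cum 315
  x=11 (N2, w=70) cum 385
  x=12 (N4, w=8) cum 393
⇒ x* = 7
y-coordinate, sorted with cumulative weight:
  y=0 (N7, w=100) cum 100
  y=12 (N1, w=80) cum 180
  y=13 (N3, w=80) cum 260  ← median
  y=13 (N6, w=50) cum 310
  y=14 (N2, w=70) cum 380
  y=15 (N4, w=8) cum 388
  y=15 (N5, w=5) cum 393
⇒ y* = 13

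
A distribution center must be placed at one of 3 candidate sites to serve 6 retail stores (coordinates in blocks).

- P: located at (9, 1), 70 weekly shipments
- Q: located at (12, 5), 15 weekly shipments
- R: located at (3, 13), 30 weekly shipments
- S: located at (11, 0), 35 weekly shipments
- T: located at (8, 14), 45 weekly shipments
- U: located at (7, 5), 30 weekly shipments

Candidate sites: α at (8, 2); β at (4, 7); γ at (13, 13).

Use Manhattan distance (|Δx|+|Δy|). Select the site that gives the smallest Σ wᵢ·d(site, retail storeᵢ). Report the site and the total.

α, total 1560 blocks

Total weighted distance at each candidate:
  α (8, 2): total = 1560
  β (4, 7): total = 2265
  γ (13, 13): total = 2770
Minimum is at α with total 1560 blocks.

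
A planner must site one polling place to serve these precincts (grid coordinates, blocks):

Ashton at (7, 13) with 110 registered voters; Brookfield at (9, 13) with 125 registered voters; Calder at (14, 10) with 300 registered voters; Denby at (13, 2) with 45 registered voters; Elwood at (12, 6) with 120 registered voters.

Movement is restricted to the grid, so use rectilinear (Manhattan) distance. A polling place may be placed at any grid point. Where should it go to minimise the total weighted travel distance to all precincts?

Manhattan distance separates: Σwᵢ(|x−xᵢ|+|y−yᵢ|) = Σwᵢ|x−xᵢ| + Σwᵢ|y−yᵢ|, so x and y are optimised independently as 1-D weighted medians.
Total weight W = 700; half = 350.
x-coordinate, sorted with cumulative weight:
  x=7 (Ashton, w=110) cum 110
  x=9 (Brookfield, w=125) cum 235
  x=12 (Elwood, w=120) cum 355  ← median
  x=13 (Denby, w=45) cum 400
  x=14 (Calder, w=300) cum 700
⇒ x* = 12
y-coordinate, sorted with cumulative weight:
  y=2 (Denby, w=45) cum 45
  y=6 (Elwood, w=120) cum 165
  y=10 (Calder, w=300) cum 465  ← median
  y=13 (Ashton, w=110) cum 575
  y=13 (Brookfield, w=125) cum 700
⇒ y* = 10

(12, 10)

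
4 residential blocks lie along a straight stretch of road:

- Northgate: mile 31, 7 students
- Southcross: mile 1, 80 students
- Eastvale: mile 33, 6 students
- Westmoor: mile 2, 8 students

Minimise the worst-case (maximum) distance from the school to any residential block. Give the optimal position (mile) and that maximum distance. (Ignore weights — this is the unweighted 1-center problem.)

The 1-center on a line is the midpoint of the two extreme points: leftmost at 1, rightmost at 33.
Optimal location = (1 + 33)/2 = 17; maximum distance = (33 − 1)/2 = 16.

location 17, max distance 16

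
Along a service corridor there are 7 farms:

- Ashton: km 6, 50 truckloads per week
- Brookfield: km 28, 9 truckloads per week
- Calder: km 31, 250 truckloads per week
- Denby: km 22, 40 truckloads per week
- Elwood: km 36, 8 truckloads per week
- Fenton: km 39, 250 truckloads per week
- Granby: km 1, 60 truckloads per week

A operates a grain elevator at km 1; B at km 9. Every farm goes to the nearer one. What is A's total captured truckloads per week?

The indifferent point is the midpoint (1+9)/2 = 5; farms left of it (closer to A at 1) go to A, those right go to B.
  Granby at 1 (w=60) → A
  Ashton at 6 (w=50) → B
  Denby at 22 (w=40) → B
  Brookfield at 28 (w=9) → B
  Calder at 31 (w=250) → B
  Elwood at 36 (w=8) → B
  Fenton at 39 (w=250) → B
A captures 60; B captures 607.

60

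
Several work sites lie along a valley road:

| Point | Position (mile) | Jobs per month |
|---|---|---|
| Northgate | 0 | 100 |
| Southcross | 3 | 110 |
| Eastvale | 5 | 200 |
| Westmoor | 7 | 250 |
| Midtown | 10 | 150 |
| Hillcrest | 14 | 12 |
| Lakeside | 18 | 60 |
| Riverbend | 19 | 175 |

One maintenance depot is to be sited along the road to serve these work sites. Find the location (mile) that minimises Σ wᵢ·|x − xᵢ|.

For a sum of weighted absolute distances on a line, the optimum is the weighted median (not the mean). Total weight W = 1057; half-weight = 528.5.
Sort by position and accumulate weight:
  mile 0 (Northgate, w=100) → cum 100
  mile 3 (Southcross, w=110) → cum 210
  mile 5 (Eastvale, w=200) → cum 410
  mile 7 (Westmoor, w=250) → cum 660  ≥ 528.5 → median here
  mile 10 (Midtown, w=150) → cum 810
  mile 14 (Hillcrest, w=12) → cum 822
  mile 18 (Lakeside, w=60) → cum 882
  mile 19 (Riverbend, w=175) → cum 1057
Optimal location: mile 7.

x = 7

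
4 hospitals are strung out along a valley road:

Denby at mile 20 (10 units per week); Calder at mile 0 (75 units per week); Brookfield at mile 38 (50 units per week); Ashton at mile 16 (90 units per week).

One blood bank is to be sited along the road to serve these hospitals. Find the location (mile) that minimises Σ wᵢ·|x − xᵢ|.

For a sum of weighted absolute distances on a line, the optimum is the weighted median (not the mean). Total weight W = 225; half-weight = 112.5.
Sort by position and accumulate weight:
  mile 0 (Calder, w=75) → cum 75
  mile 16 (Ashton, w=90) → cum 165  ≥ 112.5 → median here
  mile 20 (Denby, w=10) → cum 175
  mile 38 (Brookfield, w=50) → cum 225
Optimal location: mile 16.

x = 16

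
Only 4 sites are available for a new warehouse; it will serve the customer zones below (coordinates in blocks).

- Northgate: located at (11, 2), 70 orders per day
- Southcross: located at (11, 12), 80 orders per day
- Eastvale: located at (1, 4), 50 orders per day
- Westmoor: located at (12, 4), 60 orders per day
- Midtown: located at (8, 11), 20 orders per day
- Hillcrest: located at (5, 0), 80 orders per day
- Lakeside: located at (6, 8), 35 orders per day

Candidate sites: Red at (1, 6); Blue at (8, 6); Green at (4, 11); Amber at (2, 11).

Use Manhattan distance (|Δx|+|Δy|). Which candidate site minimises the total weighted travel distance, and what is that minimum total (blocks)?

Blue, total 2980 blocks

Total weighted distance at each candidate:
  Red (1, 6): total = 4425
  Blue (8, 6): total = 2980
  Green (4, 11): total = 4375
  Amber (2, 11): total = 4965
Minimum is at Blue with total 2980 blocks.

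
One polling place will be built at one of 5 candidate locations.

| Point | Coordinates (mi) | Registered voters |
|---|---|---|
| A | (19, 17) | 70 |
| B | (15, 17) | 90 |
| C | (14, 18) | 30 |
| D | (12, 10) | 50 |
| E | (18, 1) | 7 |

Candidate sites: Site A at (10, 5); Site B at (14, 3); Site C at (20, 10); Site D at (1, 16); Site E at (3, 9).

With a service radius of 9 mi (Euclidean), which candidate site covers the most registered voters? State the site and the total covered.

Coverage radius r = 9 mi; a point is covered iff (Δx)²+(Δy)² ≤ 9² = 81.
  Site A (10, 5): covers {D, E} → 57
  Site B (14, 3): covers {D, E} → 57
  Site C (20, 10): covers {A, B, D} → 210
  Site D (1, 16): covers {none} → 0
  Site E (3, 9): covers {none} → 0
Maximum coverage at Site C: 210 registered voters.

Site C, covering 210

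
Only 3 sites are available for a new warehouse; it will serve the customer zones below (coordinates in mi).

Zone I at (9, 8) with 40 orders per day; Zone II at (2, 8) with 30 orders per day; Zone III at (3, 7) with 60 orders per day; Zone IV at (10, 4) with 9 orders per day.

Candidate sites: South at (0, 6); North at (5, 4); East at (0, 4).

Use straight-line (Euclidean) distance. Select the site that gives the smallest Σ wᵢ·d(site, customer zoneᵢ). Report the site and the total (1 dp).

Total weighted distance at each candidate:
  South (0, 6): total = 735.2
  North (5, 4): total = 637.6
  East (0, 4): total = 872.7
Minimum is at North with total 637.6 mi.

North, total 637.6 mi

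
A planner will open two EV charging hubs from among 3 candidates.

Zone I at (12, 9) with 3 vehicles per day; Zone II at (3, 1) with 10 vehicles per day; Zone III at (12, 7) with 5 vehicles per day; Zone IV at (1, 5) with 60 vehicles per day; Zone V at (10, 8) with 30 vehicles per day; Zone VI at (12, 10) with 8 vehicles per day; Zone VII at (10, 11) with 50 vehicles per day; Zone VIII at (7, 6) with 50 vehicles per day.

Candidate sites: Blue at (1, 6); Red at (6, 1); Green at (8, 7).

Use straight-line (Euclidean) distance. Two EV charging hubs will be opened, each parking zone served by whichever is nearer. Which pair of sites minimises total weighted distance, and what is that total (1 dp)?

Evaluate every pair (each demand assigned to the nearer of the two):
  {Blue, Green}: total = 548.7
  {Red, Green}: total = 849.0
  {Blue, Red}: total = 1260.6
Best pair: {Blue, Green} with total 548.7.

{Blue, Green}, total 548.7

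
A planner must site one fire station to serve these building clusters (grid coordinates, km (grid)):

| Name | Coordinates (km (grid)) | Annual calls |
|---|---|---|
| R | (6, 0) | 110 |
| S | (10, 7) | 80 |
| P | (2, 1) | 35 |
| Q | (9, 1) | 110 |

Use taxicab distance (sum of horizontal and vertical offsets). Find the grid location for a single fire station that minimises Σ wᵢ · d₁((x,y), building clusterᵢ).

Manhattan distance separates: Σwᵢ(|x−xᵢ|+|y−yᵢ|) = Σwᵢ|x−xᵢ| + Σwᵢ|y−yᵢ|, so x and y are optimised independently as 1-D weighted medians.
Total weight W = 335; half = 167.5.
x-coordinate, sorted with cumulative weight:
  x=2 (P, w=35) cum 35
  x=6 (R, w=110) cum 145
  x=9 (Q, w=110) cum 255  ← median
  x=10 (S, w=80) cum 335
⇒ x* = 9
y-coordinate, sorted with cumulative weight:
  y=0 (R, w=110) cum 110
  y=1 (P, w=35) cum 145
  y=1 (Q, w=110) cum 255  ← median
  y=7 (S, w=80) cum 335
⇒ y* = 1

(9, 1)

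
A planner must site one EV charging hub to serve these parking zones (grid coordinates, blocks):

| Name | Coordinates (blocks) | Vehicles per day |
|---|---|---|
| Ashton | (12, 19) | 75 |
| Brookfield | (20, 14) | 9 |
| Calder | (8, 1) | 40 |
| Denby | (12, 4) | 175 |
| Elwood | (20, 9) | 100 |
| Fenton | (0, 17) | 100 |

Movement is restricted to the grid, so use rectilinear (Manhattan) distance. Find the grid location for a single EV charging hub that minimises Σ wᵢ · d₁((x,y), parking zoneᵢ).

Manhattan distance separates: Σwᵢ(|x−xᵢ|+|y−yᵢ|) = Σwᵢ|x−xᵢ| + Σwᵢ|y−yᵢ|, so x and y are optimised independently as 1-D weighted medians.
Total weight W = 499; half = 249.5.
x-coordinate, sorted with cumulative weight:
  x=0 (Fenton, w=100) cum 100
  x=8 (Calder, w=40) cum 140
  x=12 (Ashton, w=75) cum 215
  x=12 (Denby, w=175) cum 390  ← median
  x=20 (Brookfield, w=9) cum 399
  x=20 (Elwood, w=100) cum 499
⇒ x* = 12
y-coordinate, sorted with cumulative weight:
  y=1 (Calder, w=40) cum 40
  y=4 (Denby, w=175) cum 215
  y=9 (Elwood, w=100) cum 315  ← median
  y=14 (Brookfield, w=9) cum 324
  y=17 (Fenton, w=100) cum 424
  y=19 (Ashton, w=75) cum 499
⇒ y* = 9

(12, 9)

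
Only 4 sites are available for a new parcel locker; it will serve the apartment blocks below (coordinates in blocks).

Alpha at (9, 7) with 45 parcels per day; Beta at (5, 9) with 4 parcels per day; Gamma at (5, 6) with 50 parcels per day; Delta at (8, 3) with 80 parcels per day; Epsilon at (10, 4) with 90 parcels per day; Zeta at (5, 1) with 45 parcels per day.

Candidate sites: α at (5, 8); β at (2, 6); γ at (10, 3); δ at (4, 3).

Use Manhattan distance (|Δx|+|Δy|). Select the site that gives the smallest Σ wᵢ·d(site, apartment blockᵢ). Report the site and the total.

γ, total 1234 blocks

Total weighted distance at each candidate:
  α (5, 8): total = 2094
  β (2, 6): total = 2514
  γ (10, 3): total = 1234
  δ (4, 3): total = 1718
Minimum is at γ with total 1234 blocks.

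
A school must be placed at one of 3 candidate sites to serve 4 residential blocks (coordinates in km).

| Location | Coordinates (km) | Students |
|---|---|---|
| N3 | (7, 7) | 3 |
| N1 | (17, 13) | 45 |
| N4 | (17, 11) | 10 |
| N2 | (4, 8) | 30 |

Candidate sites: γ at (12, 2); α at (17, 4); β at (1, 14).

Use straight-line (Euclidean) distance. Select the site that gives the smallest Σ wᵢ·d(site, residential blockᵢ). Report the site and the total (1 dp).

Total weighted distance at each candidate:
  γ (12, 2): total = 967.9
  α (17, 4): total = 914.4
  β (1, 14): total = 1113.1
Minimum is at α with total 914.4 km.

α, total 914.4 km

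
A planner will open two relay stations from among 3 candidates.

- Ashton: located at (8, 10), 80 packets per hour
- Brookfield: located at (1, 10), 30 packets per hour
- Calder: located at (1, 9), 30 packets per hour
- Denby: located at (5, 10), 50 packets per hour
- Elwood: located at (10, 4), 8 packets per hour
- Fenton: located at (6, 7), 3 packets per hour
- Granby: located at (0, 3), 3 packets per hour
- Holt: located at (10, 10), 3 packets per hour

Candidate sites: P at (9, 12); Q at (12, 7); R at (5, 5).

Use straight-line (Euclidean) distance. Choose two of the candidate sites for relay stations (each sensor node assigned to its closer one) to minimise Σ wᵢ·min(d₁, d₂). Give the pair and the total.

{P, R}, total 834.7

Evaluate every pair (each demand assigned to the nearer of the two):
  {P, R}: total = 834.7
  {P, Q}: total = 997.2
  {Q, R}: total = 1074.3
Best pair: {P, R} with total 834.7.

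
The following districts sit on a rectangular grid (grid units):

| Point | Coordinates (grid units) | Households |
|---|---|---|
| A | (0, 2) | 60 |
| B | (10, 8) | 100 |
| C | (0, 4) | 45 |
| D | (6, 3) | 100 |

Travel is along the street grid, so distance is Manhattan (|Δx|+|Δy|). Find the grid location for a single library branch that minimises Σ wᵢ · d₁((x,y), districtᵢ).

(6, 3)

Manhattan distance separates: Σwᵢ(|x−xᵢ|+|y−yᵢ|) = Σwᵢ|x−xᵢ| + Σwᵢ|y−yᵢ|, so x and y are optimised independently as 1-D weighted medians.
Total weight W = 305; half = 152.5.
x-coordinate, sorted with cumulative weight:
  x=0 (A, w=60) cum 60
  x=0 (C, w=45) cum 105
  x=6 (D, w=100) cum 205  ← median
  x=10 (B, w=100) cum 305
⇒ x* = 6
y-coordinate, sorted with cumulative weight:
  y=2 (A, w=60) cum 60
  y=3 (D, w=100) cum 160  ← median
  y=4 (C, w=45) cum 205
  y=8 (B, w=100) cum 305
⇒ y* = 3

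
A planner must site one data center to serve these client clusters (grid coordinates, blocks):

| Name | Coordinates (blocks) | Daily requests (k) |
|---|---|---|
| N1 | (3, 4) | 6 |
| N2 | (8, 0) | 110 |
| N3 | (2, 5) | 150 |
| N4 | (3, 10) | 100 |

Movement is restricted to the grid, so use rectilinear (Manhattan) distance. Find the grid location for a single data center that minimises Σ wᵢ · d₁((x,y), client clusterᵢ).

(3, 5)

Manhattan distance separates: Σwᵢ(|x−xᵢ|+|y−yᵢ|) = Σwᵢ|x−xᵢ| + Σwᵢ|y−yᵢ|, so x and y are optimised independently as 1-D weighted medians.
Total weight W = 366; half = 183.
x-coordinate, sorted with cumulative weight:
  x=2 (N3, w=150) cum 150
  x=3 (N1, w=6) cum 156
  x=3 (N4, w=100) cum 256  ← median
  x=8 (N2, w=110) cum 366
⇒ x* = 3
y-coordinate, sorted with cumulative weight:
  y=0 (N2, w=110) cum 110
  y=4 (N1, w=6) cum 116
  y=5 (N3, w=150) cum 266  ← median
  y=10 (N4, w=100) cum 366
⇒ y* = 5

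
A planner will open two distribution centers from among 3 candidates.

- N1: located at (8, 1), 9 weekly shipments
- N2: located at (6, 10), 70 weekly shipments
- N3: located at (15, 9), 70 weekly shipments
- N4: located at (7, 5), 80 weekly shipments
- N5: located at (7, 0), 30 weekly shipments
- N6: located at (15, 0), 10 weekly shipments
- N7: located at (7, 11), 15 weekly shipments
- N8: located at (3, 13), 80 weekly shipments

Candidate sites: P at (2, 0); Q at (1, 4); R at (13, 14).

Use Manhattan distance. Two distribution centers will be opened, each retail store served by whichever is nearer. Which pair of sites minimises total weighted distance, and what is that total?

Evaluate every pair (each demand assigned to the nearer of the two):
  {Q, R}: total = 3385
  {P, R}: total = 3418
  {P, Q}: total = 4078
Best pair: {Q, R} with total 3385.

{Q, R}, total 3385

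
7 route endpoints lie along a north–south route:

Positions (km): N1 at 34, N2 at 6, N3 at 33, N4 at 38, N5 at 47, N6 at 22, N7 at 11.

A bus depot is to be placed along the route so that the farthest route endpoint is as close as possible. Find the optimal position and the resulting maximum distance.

location 26.5, max distance 20.5

The 1-center on a line is the midpoint of the two extreme points: leftmost at 6, rightmost at 47.
Optimal location = (6 + 47)/2 = 26.5; maximum distance = (47 − 6)/2 = 20.5.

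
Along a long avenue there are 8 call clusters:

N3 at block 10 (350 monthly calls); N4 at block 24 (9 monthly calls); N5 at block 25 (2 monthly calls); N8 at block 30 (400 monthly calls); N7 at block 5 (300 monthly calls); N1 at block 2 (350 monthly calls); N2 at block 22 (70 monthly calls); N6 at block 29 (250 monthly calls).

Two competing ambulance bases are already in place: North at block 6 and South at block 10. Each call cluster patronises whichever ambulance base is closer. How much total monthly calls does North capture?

650

The indifferent point is the midpoint (6+10)/2 = 8; call clusters left of it (closer to North at 6) go to North, those right go to South.
  N1 at 2 (w=350) → North
  N7 at 5 (w=300) → North
  N3 at 10 (w=350) → South
  N2 at 22 (w=70) → South
  N4 at 24 (w=9) → South
  N5 at 25 (w=2) → South
  N6 at 29 (w=250) → South
  N8 at 30 (w=400) → South
North captures 650; South captures 1081.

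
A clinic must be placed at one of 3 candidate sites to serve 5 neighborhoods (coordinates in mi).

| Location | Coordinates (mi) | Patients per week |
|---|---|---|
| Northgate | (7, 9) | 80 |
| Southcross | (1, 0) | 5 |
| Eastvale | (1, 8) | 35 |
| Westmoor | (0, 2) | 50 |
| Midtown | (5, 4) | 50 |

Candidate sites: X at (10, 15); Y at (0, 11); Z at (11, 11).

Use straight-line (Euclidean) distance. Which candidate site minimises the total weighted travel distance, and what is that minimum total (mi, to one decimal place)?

Total weighted distance at each candidate:
  X (10, 15): total = 2447.4
  Y (0, 11): total = 1628.4
  Z (11, 11): total = 1969.1
Minimum is at Y with total 1628.4 mi.

Y, total 1628.4 mi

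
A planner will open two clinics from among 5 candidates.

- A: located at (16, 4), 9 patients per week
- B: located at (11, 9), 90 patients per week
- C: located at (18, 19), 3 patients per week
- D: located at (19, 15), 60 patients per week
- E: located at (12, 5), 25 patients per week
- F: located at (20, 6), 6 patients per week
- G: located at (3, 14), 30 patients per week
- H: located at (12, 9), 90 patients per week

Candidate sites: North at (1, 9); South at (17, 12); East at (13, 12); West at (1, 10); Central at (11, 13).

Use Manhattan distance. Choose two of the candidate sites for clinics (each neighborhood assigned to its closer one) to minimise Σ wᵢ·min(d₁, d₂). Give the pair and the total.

Evaluate every pair (each demand assigned to the nearer of the two):
  {South, Central}: total = 1764
  {South, East}: total = 1829
  {East, West}: total = 1943
  {East, Central}: total = 1943
  {North, East}: total = 1973
  {West, Central}: total = 2076
  {North, Central}: total = 2106
  {South, West}: total = 2469
  {North, South}: total = 2499
  {North, West}: total = 4215
Best pair: {South, Central} with total 1764.

{South, Central}, total 1764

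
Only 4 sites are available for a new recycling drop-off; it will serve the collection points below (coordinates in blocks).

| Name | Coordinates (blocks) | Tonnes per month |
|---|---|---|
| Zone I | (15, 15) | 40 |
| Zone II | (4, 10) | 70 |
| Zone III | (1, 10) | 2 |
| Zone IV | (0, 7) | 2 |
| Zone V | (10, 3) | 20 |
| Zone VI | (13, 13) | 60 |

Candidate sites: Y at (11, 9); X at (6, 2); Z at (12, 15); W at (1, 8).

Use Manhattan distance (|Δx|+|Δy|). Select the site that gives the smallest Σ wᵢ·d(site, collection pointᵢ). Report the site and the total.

Total weighted distance at each candidate:
  Y (11, 9): total = 1508
  X (6, 2): total = 2808
  Z (12, 15): total = 1562
  W (1, 8): total = 2498
Minimum is at Y with total 1508 blocks.

Y, total 1508 blocks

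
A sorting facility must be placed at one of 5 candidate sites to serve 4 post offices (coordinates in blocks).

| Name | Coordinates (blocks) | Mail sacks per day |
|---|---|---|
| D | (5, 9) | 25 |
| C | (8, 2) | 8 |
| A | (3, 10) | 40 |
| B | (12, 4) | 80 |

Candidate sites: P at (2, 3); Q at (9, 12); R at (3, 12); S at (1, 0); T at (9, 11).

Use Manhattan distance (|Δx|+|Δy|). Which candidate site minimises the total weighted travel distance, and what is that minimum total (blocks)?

T, total 1310 blocks

Total weighted distance at each candidate:
  P (2, 3): total = 1481
  Q (9, 12): total = 1463
  R (3, 12): total = 1685
  S (1, 0): total = 2077
  T (9, 11): total = 1310
Minimum is at T with total 1310 blocks.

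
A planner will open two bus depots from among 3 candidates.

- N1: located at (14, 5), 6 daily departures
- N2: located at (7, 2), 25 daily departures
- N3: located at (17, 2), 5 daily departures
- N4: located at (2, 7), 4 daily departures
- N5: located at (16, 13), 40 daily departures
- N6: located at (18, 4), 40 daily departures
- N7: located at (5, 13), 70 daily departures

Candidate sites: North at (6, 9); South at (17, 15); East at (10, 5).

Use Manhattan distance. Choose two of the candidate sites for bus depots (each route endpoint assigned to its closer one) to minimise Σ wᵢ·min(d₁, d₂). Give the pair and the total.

{North, South}, total 1311

Evaluate every pair (each demand assigned to the nearer of the two):
  {North, South}: total = 1311
  {North, East}: total = 1518
  {South, East}: total = 1654
Best pair: {North, South} with total 1311.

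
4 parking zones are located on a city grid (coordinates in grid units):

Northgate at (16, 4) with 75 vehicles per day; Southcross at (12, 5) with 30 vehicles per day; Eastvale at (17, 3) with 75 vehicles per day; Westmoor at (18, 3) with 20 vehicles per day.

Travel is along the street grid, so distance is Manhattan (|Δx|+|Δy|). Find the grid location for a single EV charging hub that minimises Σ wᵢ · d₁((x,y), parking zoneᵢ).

(16, 4)

Manhattan distance separates: Σwᵢ(|x−xᵢ|+|y−yᵢ|) = Σwᵢ|x−xᵢ| + Σwᵢ|y−yᵢ|, so x and y are optimised independently as 1-D weighted medians.
Total weight W = 200; half = 100.
x-coordinate, sorted with cumulative weight:
  x=12 (Southcross, w=30) cum 30
  x=16 (Northgate, w=75) cum 105  ← median
  x=17 (Eastvale, w=75) cum 180
  x=18 (Westmoor, w=20) cum 200
⇒ x* = 16
y-coordinate, sorted with cumulative weight:
  y=3 (Eastvale, w=75) cum 75
  y=3 (Westmoor, w=20) cum 95
  y=4 (Northgate, w=75) cum 170  ← median
  y=5 (Southcross, w=30) cum 200
⇒ y* = 4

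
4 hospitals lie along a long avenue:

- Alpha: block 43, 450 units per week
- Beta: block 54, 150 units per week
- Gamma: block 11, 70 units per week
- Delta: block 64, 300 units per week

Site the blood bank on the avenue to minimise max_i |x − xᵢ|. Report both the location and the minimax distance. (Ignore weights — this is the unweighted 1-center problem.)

The 1-center on a line is the midpoint of the two extreme points: leftmost at 11, rightmost at 64.
Optimal location = (11 + 64)/2 = 37.5; maximum distance = (64 − 11)/2 = 26.5.

location 37.5, max distance 26.5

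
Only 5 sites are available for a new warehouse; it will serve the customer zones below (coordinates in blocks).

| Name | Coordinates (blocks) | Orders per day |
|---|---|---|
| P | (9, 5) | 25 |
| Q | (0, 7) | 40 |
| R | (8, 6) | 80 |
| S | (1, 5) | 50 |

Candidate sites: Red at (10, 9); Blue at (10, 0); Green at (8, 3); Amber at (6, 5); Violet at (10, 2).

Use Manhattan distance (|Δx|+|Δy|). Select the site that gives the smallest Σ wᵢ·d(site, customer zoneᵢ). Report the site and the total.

Total weighted distance at each candidate:
  Red (10, 9): total = 1655
  Blue (10, 0): total = 2170
  Green (8, 3): total = 1245
  Amber (6, 5): total = 885
  Violet (10, 2): total = 1780
Minimum is at Amber with total 885 blocks.

Amber, total 885 blocks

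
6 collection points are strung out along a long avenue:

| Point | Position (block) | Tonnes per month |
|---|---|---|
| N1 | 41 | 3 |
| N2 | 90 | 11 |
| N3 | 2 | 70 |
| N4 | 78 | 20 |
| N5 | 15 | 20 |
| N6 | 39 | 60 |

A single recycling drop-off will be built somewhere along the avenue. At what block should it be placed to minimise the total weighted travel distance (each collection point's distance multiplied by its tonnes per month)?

For a sum of weighted absolute distances on a line, the optimum is the weighted median (not the mean). Total weight W = 184; half-weight = 92.
Sort by position and accumulate weight:
  block 2 (N3, w=70) → cum 70
  block 15 (N5, w=20) → cum 90
  block 39 (N6, w=60) → cum 150  ≥ 92 → median here
  block 41 (N1, w=3) → cum 153
  block 78 (N4, w=20) → cum 173
  block 90 (N2, w=11) → cum 184
Optimal location: block 39.

x = 39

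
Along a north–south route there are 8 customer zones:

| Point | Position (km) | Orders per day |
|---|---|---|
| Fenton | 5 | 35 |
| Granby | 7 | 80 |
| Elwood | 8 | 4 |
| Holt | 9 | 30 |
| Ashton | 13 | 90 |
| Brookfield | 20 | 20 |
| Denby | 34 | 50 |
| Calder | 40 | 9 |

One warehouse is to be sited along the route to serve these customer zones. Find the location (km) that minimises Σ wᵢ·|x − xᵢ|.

x = 13

For a sum of weighted absolute distances on a line, the optimum is the weighted median (not the mean). Total weight W = 318; half-weight = 159.
Sort by position and accumulate weight:
  km 5 (Fenton, w=35) → cum 35
  km 7 (Granby, w=80) → cum 115
  km 8 (Elwood, w=4) → cum 119
  km 9 (Holt, w=30) → cum 149
  km 13 (Ashton, w=90) → cum 239  ≥ 159 → median here
  km 20 (Brookfield, w=20) → cum 259
  km 34 (Denby, w=50) → cum 309
  km 40 (Calder, w=9) → cum 318
Optimal location: km 13.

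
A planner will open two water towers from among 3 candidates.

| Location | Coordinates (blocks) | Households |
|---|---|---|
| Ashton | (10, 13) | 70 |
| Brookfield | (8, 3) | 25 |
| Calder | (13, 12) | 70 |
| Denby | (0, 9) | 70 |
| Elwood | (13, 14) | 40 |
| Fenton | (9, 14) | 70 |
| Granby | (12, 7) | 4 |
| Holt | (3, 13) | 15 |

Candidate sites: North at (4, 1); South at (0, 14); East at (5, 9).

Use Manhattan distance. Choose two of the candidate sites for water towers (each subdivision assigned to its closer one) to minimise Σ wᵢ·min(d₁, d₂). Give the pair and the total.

{North, East}, total 3176

Evaluate every pair (each demand assigned to the nearer of the two):
  {North, East}: total = 3176
  {South, East}: total = 3221
  {North, South}: total = 3586
Best pair: {North, East} with total 3176.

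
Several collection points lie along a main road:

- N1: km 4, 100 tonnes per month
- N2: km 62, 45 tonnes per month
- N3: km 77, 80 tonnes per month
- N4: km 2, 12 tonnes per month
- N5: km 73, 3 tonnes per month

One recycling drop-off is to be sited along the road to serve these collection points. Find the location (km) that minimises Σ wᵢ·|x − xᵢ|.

x = 62

For a sum of weighted absolute distances on a line, the optimum is the weighted median (not the mean). Total weight W = 240; half-weight = 120.
Sort by position and accumulate weight:
  km 2 (N4, w=12) → cum 12
  km 4 (N1, w=100) → cum 112
  km 62 (N2, w=45) → cum 157  ≥ 120 → median here
  km 73 (N5, w=3) → cum 160
  km 77 (N3, w=80) → cum 240
Optimal location: km 62.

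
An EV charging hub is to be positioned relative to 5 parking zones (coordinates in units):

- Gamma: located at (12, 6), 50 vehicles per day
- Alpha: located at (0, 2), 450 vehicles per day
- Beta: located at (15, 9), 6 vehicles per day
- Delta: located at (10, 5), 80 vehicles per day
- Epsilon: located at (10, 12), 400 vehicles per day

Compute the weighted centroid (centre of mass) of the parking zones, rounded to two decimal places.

The minimiser of Σwᵢ‖p−pᵢ‖² is the weighted centroid p* = (Σwᵢpᵢ)/(Σwᵢ).
Σwᵢ = 986.
Σwᵢxᵢ = 50·12 + 450·0 + 6·15 + 80·10 + 400·10 = 5490.
Σwᵢyᵢ = 50·6 + 450·2 + 6·9 + 80·5 + 400·12 = 6454.
x* = 5490/986 = 5.57, y* = 6454/986 = 6.55.

(5.57, 6.55)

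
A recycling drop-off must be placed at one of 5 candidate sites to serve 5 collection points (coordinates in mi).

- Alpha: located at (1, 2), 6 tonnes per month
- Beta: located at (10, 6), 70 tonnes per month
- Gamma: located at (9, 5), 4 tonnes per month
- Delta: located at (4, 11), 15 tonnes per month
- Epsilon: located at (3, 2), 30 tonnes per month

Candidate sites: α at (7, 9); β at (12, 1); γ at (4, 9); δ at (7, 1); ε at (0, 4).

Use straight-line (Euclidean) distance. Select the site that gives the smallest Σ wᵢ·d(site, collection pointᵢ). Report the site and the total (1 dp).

α, total 666.1 mi

Total weighted distance at each candidate:
  α (7, 9): total = 666.1
  β (12, 1): total = 927.0
  γ (4, 9): total = 783.0
  δ (7, 1): total = 742.8
  ε (0, 4): total = 992.6
Minimum is at α with total 666.1 mi.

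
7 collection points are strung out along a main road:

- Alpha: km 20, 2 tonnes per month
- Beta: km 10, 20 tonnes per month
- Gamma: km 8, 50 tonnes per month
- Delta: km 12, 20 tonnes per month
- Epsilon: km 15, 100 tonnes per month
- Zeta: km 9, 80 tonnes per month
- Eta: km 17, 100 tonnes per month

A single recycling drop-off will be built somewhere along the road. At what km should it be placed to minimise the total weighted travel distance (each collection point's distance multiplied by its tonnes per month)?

For a sum of weighted absolute distances on a line, the optimum is the weighted median (not the mean). Total weight W = 372; half-weight = 186.
Sort by position and accumulate weight:
  km 8 (Gamma, w=50) → cum 50
  km 9 (Zeta, w=80) → cum 130
  km 10 (Beta, w=20) → cum 150
  km 12 (Delta, w=20) → cum 170
  km 15 (Epsilon, w=100) → cum 270  ≥ 186 → median here
  km 17 (Eta, w=100) → cum 370
  km 20 (Alpha, w=2) → cum 372
Optimal location: km 15.

x = 15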